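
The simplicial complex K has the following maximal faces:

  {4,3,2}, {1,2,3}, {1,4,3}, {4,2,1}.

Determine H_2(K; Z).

K has 4 vertices, 6 edges, 4 triangles.
rank ∂_2 = 3, rank ∂_3 = 0 ⇒ b_2 = 4 − 3 − 0 = 1. So H_2 ≅ Z.

H_2 = Z.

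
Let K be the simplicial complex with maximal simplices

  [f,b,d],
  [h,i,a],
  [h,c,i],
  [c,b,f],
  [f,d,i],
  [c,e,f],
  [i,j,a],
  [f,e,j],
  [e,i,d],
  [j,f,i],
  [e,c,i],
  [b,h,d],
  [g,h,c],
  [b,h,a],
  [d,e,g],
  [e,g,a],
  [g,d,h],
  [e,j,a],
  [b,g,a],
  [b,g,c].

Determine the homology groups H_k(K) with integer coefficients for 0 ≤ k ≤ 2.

H_0 = Z,  H_1 = Z ⊕ Z/2,  H_2 = 0.

Order the vertices as a < b < c < d < e < f < g < h < i < j. Listing each simplex with vertices in this order, K has dimension 2 with simplices:

  0-simplices (10): a, b, c, d, e, f, g, h, i, j
  1-simplices (30): ab, ae, ag, ah, ai, aj, bc, bd, bf, bg, bh, ce, cf, cg, ch, ci, de, df, dg, dh, di, ef, eg, ei, ej, fi, fj, gh, hi, ij
  2-simplices (20): abg, abh, aeg, aej, ahi, aij, bcf, bcg, bdf, bdh, cef, cei, cgh, chi, deg, dei, dfi, dgh, efj, fij

giving chain groups C_0 ≅ Z^10, C_1 ≅ Z^30, C_2 ≅ Z^20.

∂_1: C_1 → C_0 sends each edge [p,q] (with p < q) to q − p. For instance
  ∂fj = j − f.
The resulting 10×30 matrix has rank 9, and its Smith normal form has invariant factors (1,1,1,1,1,1,1,1,1).

∂_2: C_2 → C_1 sends each 2-simplex [p,q,r] to [q,r] − [p,r] + [p,q]. For instance
  ∂bdf = df − bf + bd,
  ∂abg = bg − ag + ab.
This gives a 30×20 integer matrix of rank 20; reducing to Smith normal form yields diagonal entries (1,1,1,1,1,1,1,1,1,1,1,1,1,1,1,1,1,1,1,2).

Now H_k = ker ∂_k / im ∂_{k+1}, so:

  H_0: rank C_0 − rank ∂_1 = 10 − 9 = 1, and the invariant factors of ∂_1 are all 1, so H_0 ≅ Z.
  H_1: rank ker ∂_1 − rank ∂_2 = (30 − 9) − 20 = 1, and ∂_2 has invariant factor 2 > 1, so H_1 ≅ Z ⊕ Z/2.
  H_2: rank ker ∂_2 − rank ∂_3 = (20 − 20) − 0 = 0, and there is no ∂_3, so H_2 ≅ 0.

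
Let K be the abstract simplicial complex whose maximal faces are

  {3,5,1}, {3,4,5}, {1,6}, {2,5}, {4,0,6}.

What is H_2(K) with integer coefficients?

Take the total order 0 < 1 < 2 < 3 < 4 < 5 < 6 on the vertex set. Then K (dimension 2) consists of the simplices:

  0-simplices (7): [0], [1], [2], [3], [4], [5], [6]
  1-simplices (10): [0,4], [0,6], [1,3], [1,5], [1,6], [2,5], [3,4], [3,5], [4,5], [4,6]
  2-simplices (3): [0,4,6], [1,3,5], [3,4,5]

giving chain groups C_0 ≅ Z^7, C_1 ≅ Z^10, C_2 ≅ Z^3.

Boundary ∂_1: C_1 → C_0 maps an edge to its endpoints' difference, ∂[p,q] = q − p.
The resulting 7×10 matrix has rank 6, and its Smith normal form has invariant factors (1,1,1,1,1,1).

∂_2: C_2 → C_1 acts by ∂[p,q,r] = [q,r] − [p,r] + [p,q]. For instance
  ∂[1,3,5] = [3,5] − [1,5] + [1,3],
  ∂[3,4,5] = [4,5] − [3,5] + [3,4].
As a 10×3 matrix over Z this has rank 3, with invariant factors (1,1,1).

Reading off H_k = ker ∂_k / im ∂_{k+1}:

  H_2: rank ker ∂_2 − rank ∂_3 = (3 − 3) − 0 = 0, and there is no ∂_3, so H_2 = 0.

H_2 = 0.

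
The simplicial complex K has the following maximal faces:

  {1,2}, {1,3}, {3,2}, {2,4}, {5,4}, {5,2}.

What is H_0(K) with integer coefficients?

Take the total order 1 < 2 < 3 < 4 < 5 on the vertex set. Then K (dimension 1) consists of the simplices:

  0-simplices (5): [1], [2], [3], [4], [5]
  1-simplices (6): [1,2], [1,3], [2,3], [2,4], [2,5], [4,5]

so the chain groups are C_0 ≅ Z^5, C_1 ≅ Z^6.

Boundary ∂_1: C_1 → C_0 sends each edge [p,q] (with p < q) to q − p. For instance
  ∂[1,3] = [3] − [1].
The resulting 5×6 matrix has rank 4, and its Smith normal form has invariant factors (1,1,1,1).

Now H_k = ker ∂_k / im ∂_{k+1}, so:

  H_0: rank C_0 − rank ∂_1 = 5 − 4 = 1, and the invariant factors of ∂_1 are all 1, so H_0 = Z.

H_0 ≅ Z.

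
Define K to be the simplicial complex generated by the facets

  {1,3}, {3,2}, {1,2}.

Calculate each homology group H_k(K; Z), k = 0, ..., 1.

Fix the vertex order 1 < 2 < 3 and write every simplex with vertices in increasing order. Then dim K = 1 and the simplices of K are:

  0-simplices (3): [1], [2], [3]
  1-simplices (3): [1,2], [1,3], [2,3]

Hence C_0 ≅ Z^3, C_1 ≅ Z^3.

Boundary ∂_1: C_1 → C_0 is given by ∂[p,q] = [q] − [p]. For instance
  ∂[2,3] = [3] − [2].
The resulting 3×3 matrix has rank 2, and its Smith normal form has invariant factors (1,1).

Computing H_k = (kernel of ∂_k) / (image of ∂_{k+1}):

  H_0: rank C_0 − rank ∂_1 = 3 − 2 = 1, and the invariant factors of ∂_1 are all 1, so H_0 = Z.
  H_1: rank ker ∂_1 − rank ∂_2 = (3 − 2) − 0 = 1, and there is no ∂_2, so H_1 = Z.

H_0 = Z,  H_1 = Z.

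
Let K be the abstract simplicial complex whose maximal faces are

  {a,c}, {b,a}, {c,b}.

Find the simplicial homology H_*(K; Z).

Order the vertices as a < b < c. Listing each simplex with vertices in this order, K has dimension 1 with simplices:

  0-simplices (3): a, b, c
  1-simplices (3): ab, ac, bc

so the chain groups are C_0 ≅ Z^3, C_1 ≅ Z^3.

∂_1: C_1 → C_0 maps an edge to its endpoints' difference, ∂[p,q] = q − p.
As a 3×3 matrix over Z this has rank 2, with invariant factors (1,1).

Now H_k = ker ∂_k / im ∂_{k+1}, so:

  H_0: rank C_0 − rank ∂_1 = 3 − 2 = 1, and the invariant factors of ∂_1 are all 1, so H_0 ≅ Z.
  H_1: rank ker ∂_1 − rank ∂_2 = (3 − 2) − 0 = 1, and there is no ∂_2, so H_1 ≅ Z.

As a check, the Euler characteristic is 3 − 3 = 0, which agrees with 1 − 1 = 0.
(K is a triangulation of the circle S^1.)

H_0 = Z,  H_1 = Z.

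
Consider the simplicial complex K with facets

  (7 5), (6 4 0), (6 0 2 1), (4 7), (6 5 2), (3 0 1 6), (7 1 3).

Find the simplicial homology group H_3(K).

H_3 = 0.

Take the total order 0 < 1 < 2 < 3 < 4 < 5 < 6 < 7 on the vertex set. Then K (dimension 3) consists of the simplices:

  0-simplices (8): [0], [1], [2], [3], [4], [5], [6], [7]
  1-simplices (17): [0,1], [0,2], [0,3], [0,4], [0,6], [1,2], [1,3], [1,6], [1,7], [2,5], [2,6], [3,6], [3,7], [4,6], [4,7], [5,6], [5,7]
  2-simplices (10): [0,1,2], [0,1,3], [0,1,6], [0,2,6], [0,3,6], [0,4,6], [1,2,6], [1,3,6], [1,3,7], [2,5,6]
  3-simplices (2): [0,1,2,6], [0,1,3,6]

so the chain groups are C_0 ≅ Z^8, C_1 ≅ Z^17, C_2 ≅ Z^10, C_3 ≅ Z^2.

∂_1: C_1 → C_0 sends each edge [p,q] (with p < q) to q − p.
As a 8×17 matrix over Z this has rank 7, with invariant factors (1,1,1,1,1,1,1).

∂_2: C_2 → C_1 acts by ∂[p,q,r] = [q,r] − [p,r] + [p,q]. For instance
  ∂[0,2,6] = [2,6] − [0,6] + [0,2],
  ∂[0,1,6] = [1,6] − [0,6] + [0,1].
This gives a 17×10 integer matrix of rank 8; reducing to Smith normal form yields diagonal entries (1,1,1,1,1,1,1,1).

Boundary ∂_3: C_3 → C_2 sends each 3-simplex σ to the alternating sum Σ_i (−1)^i (σ with its i-th vertex removed). For instance
  ∂[0,1,2,6] = [1,2,6] − [0,2,6] + [0,1,6] − [0,1,2],
  ∂[0,1,3,6] = [1,3,6] − [0,3,6] + [0,1,6] − [0,1,3].
As a 10×2 matrix over Z this has rank 2, with invariant factors (1,1).

From H_k ≅ ker(∂_k) / im(∂_{k+1}) we obtain:

  H_3: rank ker ∂_3 − rank ∂_4 = (2 − 2) − 0 = 0, and there is no ∂_4, so H_3 = 0.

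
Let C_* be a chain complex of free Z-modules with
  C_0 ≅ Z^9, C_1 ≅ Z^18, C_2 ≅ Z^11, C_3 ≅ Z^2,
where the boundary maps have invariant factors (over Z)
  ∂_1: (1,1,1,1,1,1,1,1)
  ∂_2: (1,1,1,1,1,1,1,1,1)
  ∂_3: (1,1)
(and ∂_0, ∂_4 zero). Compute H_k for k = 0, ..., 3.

H_0 = Z,  H_1 = Z,  H_2 = 0,  H_3 = 0.

H_0: b_0 = 9 − 0 − 8 = 1; torsion from ∂_1 factors > 1: none. So H_0 = Z.
H_1: b_1 = 18 − 8 − 9 = 1; torsion from ∂_2 factors > 1: none. So H_1 = Z.
H_2: b_2 = 11 − 9 − 2 = 0; torsion from ∂_3 factors > 1: none. So H_2 = 0.
H_3: b_3 = 2 − 2 − 0 = 0; torsion from ∂_4 factors > 1: none. So H_3 = 0.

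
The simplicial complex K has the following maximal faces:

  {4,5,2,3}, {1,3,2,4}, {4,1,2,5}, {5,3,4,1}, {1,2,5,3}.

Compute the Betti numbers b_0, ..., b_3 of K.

Take the total order 1 < 2 < 3 < 4 < 5 on the vertex set. Then K (dimension 3) consists of the simplices:

  0-simplices (5): [1], [2], [3], [4], [5]
  1-simplices (10): [1,2], [1,3], [1,4], [1,5], [2,3], [2,4], [2,5], [3,4], [3,5], [4,5]
  2-simplices (10): [1,2,3], [1,2,4], [1,2,5], [1,3,4], [1,3,5], [1,4,5], [2,3,4], [2,3,5], [2,4,5], [3,4,5]
  3-simplices (5): [1,2,3,4], [1,2,3,5], [1,2,4,5], [1,3,4,5], [2,3,4,5]

Hence C_0 ≅ Z^5, C_1 ≅ Z^10, C_2 ≅ Z^10, C_3 ≅ Z^5.

Boundary ∂_1: C_1 → C_0 is given by ∂[p,q] = [q] − [p].
The resulting 5×10 matrix has rank 4, and its Smith normal form has invariant factors (1,1,1,1).

∂_2: C_2 → C_1 sends each 2-simplex [p,q,r] to [q,r] − [p,r] + [p,q]. For instance
  ∂[1,2,4] = [2,4] − [1,4] + [1,2],
  ∂[2,4,5] = [4,5] − [2,5] + [2,4].
The 10×10 boundary matrix has rank 6 and Smith normal form diag(1,1,1,1,1,1).

Boundary ∂_3: C_3 → C_2 sends each 3-simplex σ to the alternating sum Σ_i (−1)^i (σ with its i-th vertex removed). For instance
  ∂[1,2,4,5] = [2,4,5] − [1,4,5] + [1,2,5] − [1,2,4],
  ∂[1,2,3,5] = [2,3,5] − [1,3,5] + [1,2,5] − [1,2,3].
This gives a 10×5 integer matrix of rank 4; reducing to Smith normal form yields diagonal entries (1,1,1,1).

Reading off H_k = ker ∂_k / im ∂_{k+1}:

  H_0: rank C_0 − rank ∂_1 = 5 − 4 = 1, and the invariant factors of ∂_1 are all 1, so H_0 ≅ Z.
  H_1: rank ker ∂_1 − rank ∂_2 = (10 − 4) − 6 = 0, and the invariant factors of ∂_2 are all 1, so H_1 ≅ 0.
  H_2: rank ker ∂_2 − rank ∂_3 = (10 − 6) − 4 = 0, and the invariant factors of ∂_3 are all 1, so H_2 ≅ 0.
  H_3: rank ker ∂_3 − rank ∂_4 = (5 − 4) − 0 = 1, and there is no ∂_4, so H_3 ≅ Z.

(K is a triangulation of the 3-sphere S^3.)

Hence the Betti numbers are b_0 = 1, b_1 = 0, b_2 = 0, b_3 = 1.

b_0 = 1, b_1 = 0, b_2 = 0, b_3 = 1.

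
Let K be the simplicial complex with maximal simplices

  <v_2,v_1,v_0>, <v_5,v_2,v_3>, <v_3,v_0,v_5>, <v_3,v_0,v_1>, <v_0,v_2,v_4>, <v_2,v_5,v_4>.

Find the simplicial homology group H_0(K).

Take the total order v_0 < v_1 < v_2 < v_3 < v_4 < v_5 on the vertex set. Then K (dimension 2) consists of the simplices:

  0-simplices (6): [v_0], [v_1], [v_2], [v_3], [v_4], [v_5]
  1-simplices (12): [v_0,v_1], [v_0,v_2], [v_0,v_3], [v_0,v_4], [v_0,v_5], [v_1,v_2], [v_1,v_3], [v_2,v_3], [v_2,v_4], [v_2,v_5], [v_3,v_5], [v_4,v_5]
  2-simplices (6): [v_0,v_1,v_2], [v_0,v_1,v_3], [v_0,v_2,v_4], [v_0,v_3,v_5], [v_2,v_3,v_5], [v_2,v_4,v_5]

giving chain groups C_0 ≅ Z^6, C_1 ≅ Z^12, C_2 ≅ Z^6.

Boundary ∂_1: C_1 → C_0 sends each edge [p,q] (with p < q) to q − p. For instance
  ∂[v_1,v_2] = [v_2] − [v_1].
The 6×12 boundary matrix has rank 5 and Smith normal form diag(1,1,1,1,1).

∂_2: C_2 → C_1 acts by ∂[p,q,r] = [q,r] − [p,r] + [p,q]. For instance
  ∂[v_2,v_3,v_5] = [v_3,v_5] − [v_2,v_5] + [v_2,v_3],
  ∂[v_0,v_2,v_4] = [v_2,v_4] − [v_0,v_4] + [v_0,v_2].
The 12×6 boundary matrix has rank 6 and Smith normal form diag(1,1,1,1,1,1).

Reading off H_k = ker ∂_k / im ∂_{k+1}:

  H_0: rank C_0 − rank ∂_1 = 6 − 5 = 1, and the invariant factors of ∂_1 are all 1, so H_0 = Z.

H_0 ≅ Z.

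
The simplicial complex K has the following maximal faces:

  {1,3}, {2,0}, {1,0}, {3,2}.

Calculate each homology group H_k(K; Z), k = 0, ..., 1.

K has 4 vertices, 4 edges.
rank ∂_0 = 0, rank ∂_1 = 3 ⇒ b_0 = 4 − 0 − 3 = 1; all invariant factors of ∂_1 are 1 so no torsion. So H_0 ≅ Z.
rank ∂_1 = 3, rank ∂_2 = 0 ⇒ b_1 = 4 − 3 − 0 = 1. So H_1 ≅ Z.

H_0 = Z,  H_1 = Z.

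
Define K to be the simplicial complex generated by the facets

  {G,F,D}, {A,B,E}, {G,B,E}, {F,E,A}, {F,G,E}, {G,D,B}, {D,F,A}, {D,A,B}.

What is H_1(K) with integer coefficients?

H_1 ≅ 0.

Take the total order A < B < D < E < F < G on the vertex set. Then K (dimension 2) consists of the simplices:

  0-simplices (6): A, B, D, E, F, G
  1-simplices (12): AB, AD, AE, AF, BD, BE, BG, DF, DG, EF, EG, FG
  2-simplices (8): ABD, ABE, ADF, AEF, BDG, BEG, DFG, EFG

giving chain groups C_0 ≅ Z^6, C_1 ≅ Z^12, C_2 ≅ Z^8.

The boundary map ∂_1: C_1 → C_0 sends each edge [p,q] (with p < q) to q − p.
The resulting 6×12 matrix has rank 5, and its Smith normal form has invariant factors (1,1,1,1,1).

Boundary ∂_2: C_2 → C_1 maps a triangle to the signed sum of its edges. For instance
  ∂ABD = BD − AD + AB,
  ∂AEF = EF − AF + AE.
The 12×8 boundary matrix has rank 7 and Smith normal form diag(1,1,1,1,1,1,1).

From H_k ≅ ker(∂_k) / im(∂_{k+1}) we obtain:

  H_1: rank ker ∂_1 − rank ∂_2 = (12 − 5) − 7 = 0, and the invariant factors of ∂_2 are all 1, so H_1 = 0.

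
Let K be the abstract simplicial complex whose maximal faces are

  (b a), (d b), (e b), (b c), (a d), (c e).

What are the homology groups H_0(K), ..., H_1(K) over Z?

K has 5 vertices, 6 edges.
rank ∂_0 = 0, rank ∂_1 = 4 ⇒ b_0 = 5 − 0 − 4 = 1; all invariant factors of ∂_1 are 1 so no torsion. So H_0 = Z.
rank ∂_1 = 4, rank ∂_2 = 0 ⇒ b_1 = 6 − 4 − 0 = 2. So H_1 = Z^2.

H_0 = Z,  H_1 = Z^2.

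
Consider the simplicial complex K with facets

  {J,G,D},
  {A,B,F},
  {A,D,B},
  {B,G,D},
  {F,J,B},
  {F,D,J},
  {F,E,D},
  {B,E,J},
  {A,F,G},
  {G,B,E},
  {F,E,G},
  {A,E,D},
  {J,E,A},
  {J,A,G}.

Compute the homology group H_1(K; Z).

We work with the vertex ordering A < B < D < E < F < G < J. The simplices of K, each written with vertices in increasing order, are:

  0-simplices (7): A, B, D, E, F, G, J
  1-simplices (21): AB, AD, AE, AF, AG, AJ, BD, BE, BF, BG, BJ, DE, DF, DG, DJ, EF, EG, EJ, FG, FJ, GJ
  2-simplices (14): ABD, ABF, ADE, AEJ, AFG, AGJ, BDG, BEG, BEJ, BFJ, DEF, DFJ, DGJ, EFG

giving chain groups C_0 ≅ Z^7, C_1 ≅ Z^21, C_2 ≅ Z^14.

Boundary ∂_1: C_1 → C_0 sends each edge [p,q] (with p < q) to q − p.
This gives a 7×21 integer matrix of rank 6; reducing to Smith normal form yields diagonal entries (1,1,1,1,1,1).

The boundary map ∂_2: C_2 → C_1 maps a triangle to the signed sum of its edges. For instance
  ∂ABF = BF − AF + AB,
  ∂ADE = DE − AE + AD.
The 21×14 boundary matrix has rank 13 and Smith normal form diag(1,1,1,1,1,1,1,1,1,1,1,1,1).

Now H_k = ker ∂_k / im ∂_{k+1}, so:

  H_1: rank ker ∂_1 − rank ∂_2 = (21 − 6) − 13 = 2, and the invariant factors of ∂_2 are all 1, so H_1 ≅ Z^2.

H_1 ≅ Z^2.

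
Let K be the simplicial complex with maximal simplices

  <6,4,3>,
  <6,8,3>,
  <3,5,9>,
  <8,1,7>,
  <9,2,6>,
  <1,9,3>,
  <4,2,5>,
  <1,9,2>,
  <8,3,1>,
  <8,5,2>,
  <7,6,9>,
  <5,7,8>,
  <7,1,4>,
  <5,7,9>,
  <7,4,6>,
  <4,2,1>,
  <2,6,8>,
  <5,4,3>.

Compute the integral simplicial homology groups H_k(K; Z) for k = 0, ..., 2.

We work with the vertex ordering 1 < 2 < 3 < 4 < 5 < 6 < 7 < 8 < 9. The simplices of K, each written with vertices in increasing order, are:

  0-simplices (9): [1], [2], [3], [4], [5], [6], [7], [8], [9]
  1-simplices (27): (27 of them)
  2-simplices (18): [1,2,4], [1,2,9], [1,3,8], [1,3,9], [1,4,7], [1,7,8], [2,4,5], [2,5,8], [2,6,8], [2,6,9], [3,4,5], [3,4,6], [3,5,9], [3,6,8], [4,6,7], [5,7,8], [5,7,9], [6,7,9]

Hence C_0 ≅ Z^9, C_1 ≅ Z^27, C_2 ≅ Z^18.

Boundary ∂_1: C_1 → C_0 maps an edge to its endpoints' difference, ∂[p,q] = q − p.
The resulting 9×27 matrix has rank 8, and its Smith normal form has invariant factors (1,1,1,1,1,1,1,1).

Boundary ∂_2: C_2 → C_1 maps a triangle to the signed sum of its edges. For instance
  ∂[4,6,7] = [6,7] − [4,7] + [4,6],
  ∂[1,2,4] = [2,4] − [1,4] + [1,2].
The 27×18 boundary matrix has rank 17 and Smith normal form diag(1,1,1,1,1,1,1,1,1,1,1,1,1,1,1,1,1).

Reading off H_k = ker ∂_k / im ∂_{k+1}:

  H_0: rank C_0 − rank ∂_1 = 9 − 8 = 1, and the invariant factors of ∂_1 are all 1, so H_0 ≅ Z.
  H_1: rank ker ∂_1 − rank ∂_2 = (27 − 8) − 17 = 2, and the invariant factors of ∂_2 are all 1, so H_1 ≅ Z^2.
  H_2: rank ker ∂_2 − rank ∂_3 = (18 − 17) − 0 = 1, and there is no ∂_3, so H_2 ≅ Z.

As a check, the Euler characteristic is 9 − 27 + 18 = 0, which agrees with 1 − 2 + 1 = 0.

H_0 ≅ Z,  H_1 ≅ Z^2,  H_2 ≅ Z.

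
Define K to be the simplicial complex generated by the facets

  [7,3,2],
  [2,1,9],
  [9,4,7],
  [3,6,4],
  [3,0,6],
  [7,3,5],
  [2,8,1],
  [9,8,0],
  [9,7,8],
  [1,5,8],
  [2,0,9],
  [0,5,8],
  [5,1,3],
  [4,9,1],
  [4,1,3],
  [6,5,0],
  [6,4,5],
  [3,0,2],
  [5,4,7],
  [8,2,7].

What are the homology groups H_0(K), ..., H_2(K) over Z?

Take the total order 0 < 1 < 2 < 3 < 4 < 5 < 6 < 7 < 8 < 9 on the vertex set. Then K (dimension 2) consists of the simplices:

  0-simplices (10): [0], [1], [2], [3], [4], [5], [6], [7], [8], [9]
  1-simplices (30): (30 of them)
  2-simplices (20): (20 of them)

giving chain groups C_0 ≅ Z^10, C_1 ≅ Z^30, C_2 ≅ Z^20.

Boundary ∂_1: C_1 → C_0 is given by ∂[p,q] = [q] − [p]. For instance
  ∂[4,9] = [9] − [4].
As a 10×30 matrix over Z this has rank 9, with invariant factors (1,1,1,1,1,1,1,1,1).

Boundary ∂_2: C_2 → C_1 maps a triangle to the signed sum of its edges. For instance
  ∂[4,5,7] = [5,7] − [4,7] + [4,5],
  ∂[3,4,6] = [4,6] − [3,6] + [3,4].
As a 30×20 matrix over Z this has rank 20, with invariant factors (1,1,1,1,1,1,1,1,1,1,1,1,1,1,1,1,1,1,1,2).

From H_k ≅ ker(∂_k) / im(∂_{k+1}) we obtain:

  H_0: rank C_0 − rank ∂_1 = 10 − 9 = 1, and the invariant factors of ∂_1 are all 1, so H_0 ≅ Z.
  H_1: rank ker ∂_1 − rank ∂_2 = (30 − 9) − 20 = 1, and ∂_2 has invariant factor 2 > 1, so H_1 ≅ Z ⊕ Z/2.
  H_2: rank ker ∂_2 − rank ∂_3 = (20 − 20) − 0 = 0, and there is no ∂_3, so H_2 ≅ 0.

(K is a triangulation of the Klein bottle.)

H_0 = Z,  H_1 = Z ⊕ Z/2,  H_2 = 0.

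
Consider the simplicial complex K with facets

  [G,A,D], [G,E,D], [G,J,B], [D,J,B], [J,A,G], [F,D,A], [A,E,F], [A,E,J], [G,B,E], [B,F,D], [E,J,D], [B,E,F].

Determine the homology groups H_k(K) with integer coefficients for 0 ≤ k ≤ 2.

H_0 ≅ Z,  H_1 ≅ Z/2,  H_2 = 0.

Take the total order A < B < D < E < F < G < J on the vertex set. Then K (dimension 2) consists of the simplices:

  0-simplices (7): A, B, D, E, F, G, J
  1-simplices (18): AD, AE, AF, AG, AJ, BD, BE, BF, BG, BJ, DE, DF, DG, DJ, EF, EG, EJ, GJ
  2-simplices (12): ADF, ADG, AEF, AEJ, AGJ, BDF, BDJ, BEF, BEG, BGJ, DEG, DEJ

so the chain groups are C_0 ≅ Z^7, C_1 ≅ Z^18, C_2 ≅ Z^12.

Boundary ∂_1: C_1 → C_0 sends each edge [p,q] (with p < q) to q − p. For instance
  ∂AF = F − A.
This gives a 7×18 integer matrix of rank 6; reducing to Smith normal form yields diagonal entries (1,1,1,1,1,1).

Boundary ∂_2: C_2 → C_1 acts by ∂[p,q,r] = [q,r] − [p,r] + [p,q]. For instance
  ∂DEJ = EJ − DJ + DE,
  ∂BEG = EG − BG + BE.
This gives a 18×12 integer matrix of rank 12; reducing to Smith normal form yields diagonal entries (1,1,1,1,1,1,1,1,1,1,1,2).

Computing H_k = (kernel of ∂_k) / (image of ∂_{k+1}):

  H_0: rank C_0 − rank ∂_1 = 7 − 6 = 1, and the invariant factors of ∂_1 are all 1, so H_0 = Z.
  H_1: rank ker ∂_1 − rank ∂_2 = (18 − 6) − 12 = 0, and ∂_2 has invariant factor 2 > 1, so H_1 = Z/2.
  H_2: rank ker ∂_2 − rank ∂_3 = (12 − 12) − 0 = 0, and there is no ∂_3, so H_2 = 0.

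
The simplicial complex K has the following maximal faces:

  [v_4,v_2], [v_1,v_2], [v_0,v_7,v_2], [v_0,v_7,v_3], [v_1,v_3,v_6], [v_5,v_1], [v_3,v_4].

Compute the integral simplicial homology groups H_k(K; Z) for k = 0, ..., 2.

H_0 ≅ Z,  H_1 ≅ Z^2,  H_2 = 0.

We work with the vertex ordering v_0 < v_1 < v_2 < v_3 < v_4 < v_5 < v_6 < v_7. The simplices of K, each written with vertices in increasing order, are:

  0-simplices (8): [v_0], [v_1], [v_2], [v_3], [v_4], [v_5], [v_6], [v_7]
  1-simplices (12): [v_0,v_2], [v_0,v_3], [v_0,v_7], [v_1,v_2], [v_1,v_3], [v_1,v_5], [v_1,v_6], [v_2,v_4], [v_2,v_7], [v_3,v_4], [v_3,v_6], [v_3,v_7]
  2-simplices (3): [v_0,v_2,v_7], [v_0,v_3,v_7], [v_1,v_3,v_6]

Hence C_0 ≅ Z^8, C_1 ≅ Z^12, C_2 ≅ Z^3.

Boundary ∂_1: C_1 → C_0 maps an edge to its endpoints' difference, ∂[p,q] = q − p. For instance
  ∂[v_3,v_7] = [v_7] − [v_3].
The resulting 8×12 matrix has rank 7, and its Smith normal form has invariant factors (1,1,1,1,1,1,1).

∂_2: C_2 → C_1 acts by ∂[p,q,r] = [q,r] − [p,r] + [p,q]. For instance
  ∂[v_1,v_3,v_6] = [v_3,v_6] − [v_1,v_6] + [v_1,v_3],
  ∂[v_0,v_2,v_7] = [v_2,v_7] − [v_0,v_7] + [v_0,v_2].
This gives a 12×3 integer matrix of rank 3; reducing to Smith normal form yields diagonal entries (1,1,1).

Computing H_k = (kernel of ∂_k) / (image of ∂_{k+1}):

  H_0: rank C_0 − rank ∂_1 = 8 − 7 = 1, and the invariant factors of ∂_1 are all 1, so H_0 = Z.
  H_1: rank ker ∂_1 − rank ∂_2 = (12 − 7) − 3 = 2, and the invariant factors of ∂_2 are all 1, so H_1 = Z^2.
  H_2: rank ker ∂_2 − rank ∂_3 = (3 − 3) − 0 = 0, and there is no ∂_3, so H_2 = 0.

As a check, the Euler characteristic is 8 − 12 + 3 = -1, which agrees with 1 − 2 + 0 = -1.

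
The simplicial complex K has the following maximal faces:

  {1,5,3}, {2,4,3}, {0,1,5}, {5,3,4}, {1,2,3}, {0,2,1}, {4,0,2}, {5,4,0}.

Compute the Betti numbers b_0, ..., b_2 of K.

b_0 = 1, b_1 = 0, b_2 = 1.

Take the total order 0 < 1 < 2 < 3 < 4 < 5 on the vertex set. Then K (dimension 2) consists of the simplices:

  0-simplices (6): [0], [1], [2], [3], [4], [5]
  1-simplices (12): [0,1], [0,2], [0,4], [0,5], [1,2], [1,3], [1,5], [2,3], [2,4], [3,4], [3,5], [4,5]
  2-simplices (8): [0,1,2], [0,1,5], [0,2,4], [0,4,5], [1,2,3], [1,3,5], [2,3,4], [3,4,5]

giving chain groups C_0 ≅ Z^6, C_1 ≅ Z^12, C_2 ≅ Z^8.

The boundary map ∂_1: C_1 → C_0 maps an edge to its endpoints' difference, ∂[p,q] = q − p. For instance
  ∂[0,1] = [1] − [0].
The 6×12 boundary matrix has rank 5 and Smith normal form diag(1,1,1,1,1).

∂_2: C_2 → C_1 acts by ∂[p,q,r] = [q,r] − [p,r] + [p,q]. For instance
  ∂[0,1,2] = [1,2] − [0,2] + [0,1],
  ∂[0,1,5] = [1,5] − [0,5] + [0,1].
This gives a 12×8 integer matrix of rank 7; reducing to Smith normal form yields diagonal entries (1,1,1,1,1,1,1).

Reading off H_k = ker ∂_k / im ∂_{k+1}:

  H_0: rank C_0 − rank ∂_1 = 6 − 5 = 1, and the invariant factors of ∂_1 are all 1, so H_0 = Z.
  H_1: rank ker ∂_1 − rank ∂_2 = (12 − 5) − 7 = 0, and the invariant factors of ∂_2 are all 1, so H_1 = 0.
  H_2: rank ker ∂_2 − rank ∂_3 = (8 − 7) − 0 = 1, and there is no ∂_3, so H_2 = Z.

As a check, the Euler characteristic is 6 − 12 + 8 = 2, which agrees with 1 − 0 + 1 = 2.

Hence the Betti numbers are b_0 = 1, b_1 = 0, b_2 = 1.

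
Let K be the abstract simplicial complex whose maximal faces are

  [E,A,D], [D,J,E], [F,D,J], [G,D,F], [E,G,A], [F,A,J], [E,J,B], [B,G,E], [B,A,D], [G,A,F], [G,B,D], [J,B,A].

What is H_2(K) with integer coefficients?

H_2 = 0.

Take the total order A < B < D < E < F < G < J on the vertex set. Then K (dimension 2) consists of the simplices:

  0-simplices (7): A, B, D, E, F, G, J
  1-simplices (18): AB, AD, AE, AF, AG, AJ, BD, BE, BG, BJ, DE, DF, DG, DJ, EG, EJ, FG, FJ
  2-simplices (12): ABD, ABJ, ADE, AEG, AFG, AFJ, BDG, BEG, BEJ, DEJ, DFG, DFJ

so the chain groups are C_0 ≅ Z^7, C_1 ≅ Z^18, C_2 ≅ Z^12.

The boundary map ∂_1: C_1 → C_0 maps an edge to its endpoints' difference, ∂[p,q] = q − p. For instance
  ∂DF = F − D.
This gives a 7×18 integer matrix of rank 6; reducing to Smith normal form yields diagonal entries (1,1,1,1,1,1).

Boundary ∂_2: C_2 → C_1 sends each 2-simplex [p,q,r] to [q,r] − [p,r] + [p,q]. For instance
  ∂BDG = DG − BG + BD,
  ∂AFG = FG − AG + AF.
The 18×12 boundary matrix has rank 12 and Smith normal form diag(1,1,1,1,1,1,1,1,1,1,1,2).

Computing H_k = (kernel of ∂_k) / (image of ∂_{k+1}):

  H_2: rank ker ∂_2 − rank ∂_3 = (12 − 12) − 0 = 0, and there is no ∂_3, so H_2 = 0.

(K is a triangulation of the real projective plane RP^2.)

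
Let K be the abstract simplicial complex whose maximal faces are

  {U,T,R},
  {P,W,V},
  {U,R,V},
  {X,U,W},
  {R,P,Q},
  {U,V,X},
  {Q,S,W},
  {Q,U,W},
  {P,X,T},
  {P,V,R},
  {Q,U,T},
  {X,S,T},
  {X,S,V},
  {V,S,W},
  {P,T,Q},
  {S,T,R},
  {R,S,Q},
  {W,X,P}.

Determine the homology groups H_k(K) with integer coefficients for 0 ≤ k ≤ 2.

H_0 = Z,  H_1 = Z × Z/2,  H_2 = 0.

K has 9 vertices, 27 edges, 18 triangles.
rank ∂_0 = 0, rank ∂_1 = 8 ⇒ b_0 = 9 − 0 − 8 = 1; all invariant factors of ∂_1 are 1 so no torsion. So H_0 = Z.
rank ∂_1 = 8, rank ∂_2 = 18 ⇒ b_1 = 27 − 8 − 18 = 1; ∂_2 has invariant factor(s) [2] giving torsion. So H_1 = Z × Z/2.
rank ∂_2 = 18, rank ∂_3 = 0 ⇒ b_2 = 18 − 18 − 0 = 0. So H_2 = 0.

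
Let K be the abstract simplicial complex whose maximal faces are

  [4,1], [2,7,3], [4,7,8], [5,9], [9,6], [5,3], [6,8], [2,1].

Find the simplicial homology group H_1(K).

We work with the vertex ordering 1 < 2 < 3 < 4 < 5 < 6 < 7 < 8 < 9. The simplices of K, each written with vertices in increasing order, are:

  0-simplices (9): [1], [2], [3], [4], [5], [6], [7], [8], [9]
  1-simplices (12): [1,2], [1,4], [2,3], [2,7], [3,5], [3,7], [4,7], [4,8], [5,9], [6,8], [6,9], [7,8]
  2-simplices (2): [2,3,7], [4,7,8]

giving chain groups C_0 ≅ Z^9, C_1 ≅ Z^12, C_2 ≅ Z^2.

The boundary map ∂_1: C_1 → C_0 is given by ∂[p,q] = [q] − [p].
As a 9×12 matrix over Z this has rank 8, with invariant factors (1,1,1,1,1,1,1,1).

The boundary map ∂_2: C_2 → C_1 acts by ∂[p,q,r] = [q,r] − [p,r] + [p,q]. For instance
  ∂[4,7,8] = [7,8] − [4,8] + [4,7],
  ∂[2,3,7] = [3,7] − [2,7] + [2,3].
As a 12×2 matrix over Z this has rank 2, with invariant factors (1,1).

Computing H_k = (kernel of ∂_k) / (image of ∂_{k+1}):

  H_1: rank ker ∂_1 − rank ∂_2 = (12 − 8) − 2 = 2, and the invariant factors of ∂_2 are all 1, so H_1 ≅ Z^2.

H_1 = Z^2.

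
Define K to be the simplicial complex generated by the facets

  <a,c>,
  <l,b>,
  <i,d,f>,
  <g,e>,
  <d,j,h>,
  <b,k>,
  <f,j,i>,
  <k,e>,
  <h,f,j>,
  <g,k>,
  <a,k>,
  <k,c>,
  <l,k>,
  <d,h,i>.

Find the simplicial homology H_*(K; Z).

H_0 = Z^2,  H_1 = Z^4,  H_2 = 0.

Order the vertices as a < b < c < d < e < f < g < h < i < j < k < l. Listing each simplex with vertices in this order, K has dimension 2 with simplices:

  0-simplices (12): a, b, c, d, e, f, g, h, i, j, k, l
  1-simplices (19): ac, ak, bk, bl, ck, df, dh, di, dj, eg, ek, fh, fi, fj, gk, hi, hj, ij, kl
  2-simplices (5): dfi, dhi, dhj, fhj, fij

giving chain groups C_0 ≅ Z^12, C_1 ≅ Z^19, C_2 ≅ Z^5.

Boundary ∂_1: C_1 → C_0 is given by ∂[p,q] = [q] − [p]. For instance
  ∂hj = j − h.
The 12×19 boundary matrix has rank 10 and Smith normal form diag(1,1,1,1,1,1,1,1,1,1).

The boundary map ∂_2: C_2 → C_1 acts by ∂[p,q,r] = [q,r] − [p,r] + [p,q]. For instance
  ∂fhj = hj − fj + fh,
  ∂dfi = fi − di + df.
The 19×5 boundary matrix has rank 5 and Smith normal form diag(1,1,1,1,1).

From H_k ≅ ker(∂_k) / im(∂_{k+1}) we obtain:

  H_0: rank C_0 − rank ∂_1 = 12 − 10 = 2, and the invariant factors of ∂_1 are all 1, so H_0 = Z^2.
  H_1: rank ker ∂_1 − rank ∂_2 = (19 − 10) − 5 = 4, and the invariant factors of ∂_2 are all 1, so H_1 = Z^4.
  H_2: rank ker ∂_2 − rank ∂_3 = (5 − 5) − 0 = 0, and there is no ∂_3, so H_2 = 0.

As a check, the Euler characteristic is 12 − 19 + 5 = -2, which agrees with 2 − 4 + 0 = -2.
(K is a triangulation of the disjoint union of a wedge of 3 circles and the Möbius band.)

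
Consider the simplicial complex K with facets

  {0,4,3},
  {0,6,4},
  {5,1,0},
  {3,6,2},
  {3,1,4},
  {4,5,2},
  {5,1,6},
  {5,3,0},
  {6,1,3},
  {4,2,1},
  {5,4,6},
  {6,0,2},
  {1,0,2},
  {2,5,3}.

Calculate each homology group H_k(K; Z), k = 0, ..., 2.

H_0 ≅ Z,  H_1 ≅ Z^2,  H_2 ≅ Z.

We work with the vertex ordering 0 < 1 < 2 < 3 < 4 < 5 < 6. The simplices of K, each written with vertices in increasing order, are:

  0-simplices (7): [0], [1], [2], [3], [4], [5], [6]
  1-simplices (21): [0,1], [0,2], [0,3], [0,4], [0,5], [0,6], [1,2], [1,3], [1,4], [1,5], [1,6], [2,3], [2,4], [2,5], [2,6], [3,4], [3,5], [3,6], [4,5], [4,6], [5,6]
  2-simplices (14): [0,1,2], [0,1,5], [0,2,6], [0,3,4], [0,3,5], [0,4,6], [1,2,4], [1,3,4], [1,3,6], [1,5,6], [2,3,5], [2,3,6], [2,4,5], [4,5,6]

giving chain groups C_0 ≅ Z^7, C_1 ≅ Z^21, C_2 ≅ Z^14.

The boundary map ∂_1: C_1 → C_0 maps an edge to its endpoints' difference, ∂[p,q] = q − p. For instance
  ∂[2,4] = [4] − [2].
The resulting 7×21 matrix has rank 6, and its Smith normal form has invariant factors (1,1,1,1,1,1).

The boundary map ∂_2: C_2 → C_1 sends each 2-simplex [p,q,r] to [q,r] − [p,r] + [p,q]. For instance
  ∂[1,2,4] = [2,4] − [1,4] + [1,2],
  ∂[0,4,6] = [4,6] − [0,6] + [0,4].
As a 21×14 matrix over Z this has rank 13, with invariant factors (1,1,1,1,1,1,1,1,1,1,1,1,1).

Reading off H_k = ker ∂_k / im ∂_{k+1}:

  H_0: rank C_0 − rank ∂_1 = 7 − 6 = 1, and the invariant factors of ∂_1 are all 1, so H_0 ≅ Z.
  H_1: rank ker ∂_1 − rank ∂_2 = (21 − 6) − 13 = 2, and the invariant factors of ∂_2 are all 1, so H_1 ≅ Z^2.
  H_2: rank ker ∂_2 − rank ∂_3 = (14 − 13) − 0 = 1, and there is no ∂_3, so H_2 ≅ Z.

As a check, the Euler characteristic is 7 − 21 + 14 = 0, which agrees with 1 − 2 + 1 = 0.
(K is a triangulation of the torus T^2.)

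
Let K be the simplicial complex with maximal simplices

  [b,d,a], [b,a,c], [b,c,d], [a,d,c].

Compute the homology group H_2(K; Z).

H_2 = Z.

We work with the vertex ordering a < b < c < d. The simplices of K, each written with vertices in increasing order, are:

  0-simplices (4): a, b, c, d
  1-simplices (6): ab, ac, ad, bc, bd, cd
  2-simplices (4): abc, abd, acd, bcd

Hence C_0 ≅ Z^4, C_1 ≅ Z^6, C_2 ≅ Z^4.

Boundary ∂_1: C_1 → C_0 is given by ∂[p,q] = [q] − [p]. For instance
  ∂bc = c − b.
The resulting 4×6 matrix has rank 3, and its Smith normal form has invariant factors (1,1,1).

Boundary ∂_2: C_2 → C_1 maps a triangle to the signed sum of its edges. For instance
  ∂acd = cd − ad + ac,
  ∂bcd = cd − bd + bc.
As a 6×4 matrix over Z this has rank 3, with invariant factors (1,1,1).

Now H_k = ker ∂_k / im ∂_{k+1}, so:

  H_2: rank ker ∂_2 − rank ∂_3 = (4 − 3) − 0 = 1, and there is no ∂_3, so H_2 ≅ Z.

(K is a triangulation of the 2-sphere S^2.)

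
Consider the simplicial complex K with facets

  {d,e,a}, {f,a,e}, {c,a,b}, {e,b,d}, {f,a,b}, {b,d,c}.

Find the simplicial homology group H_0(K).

H_0 = Z.

Fix the vertex order a < b < c < d < e < f and write every simplex with vertices in increasing order. Then dim K = 2 and the simplices of K are:

  0-simplices (6): a, b, c, d, e, f
  1-simplices (12): ab, ac, ad, ae, af, bc, bd, be, bf, cd, de, ef
  2-simplices (6): abc, abf, ade, aef, bcd, bde

giving chain groups C_0 ≅ Z^6, C_1 ≅ Z^12, C_2 ≅ Z^6.

∂_1: C_1 → C_0 is given by ∂[p,q] = [q] − [p]. For instance
  ∂cd = d − c.
This gives a 6×12 integer matrix of rank 5; reducing to Smith normal form yields diagonal entries (1,1,1,1,1).

Boundary ∂_2: C_2 → C_1 maps a triangle to the signed sum of its edges. For instance
  ∂abf = bf − af + ab,
  ∂ade = de − ae + ad.
The resulting 12×6 matrix has rank 6, and its Smith normal form has invariant factors (1,1,1,1,1,1).

Computing H_k = (kernel of ∂_k) / (image of ∂_{k+1}):

  H_0: rank C_0 − rank ∂_1 = 6 − 5 = 1, and the invariant factors of ∂_1 are all 1, so H_0 ≅ Z.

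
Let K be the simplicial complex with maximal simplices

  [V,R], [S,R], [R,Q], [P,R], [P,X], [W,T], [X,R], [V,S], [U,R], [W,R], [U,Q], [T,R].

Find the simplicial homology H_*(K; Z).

H_0 = Z,  H_1 = Z^4.

Take the total order P < Q < R < S < T < U < V < W < X on the vertex set. Then K (dimension 1) consists of the simplices:

  0-simplices (9): P, Q, R, S, T, U, V, W, X
  1-simplices (12): PR, PX, QR, QU, RS, RT, RU, RV, RW, RX, SV, TW

Hence C_0 ≅ Z^9, C_1 ≅ Z^12.

Boundary ∂_1: C_1 → C_0 maps an edge to its endpoints' difference, ∂[p,q] = q − p. For instance
  ∂QR = R − Q.
This gives a 9×12 integer matrix of rank 8; reducing to Smith normal form yields diagonal entries (1,1,1,1,1,1,1,1).

Computing H_k = (kernel of ∂_k) / (image of ∂_{k+1}):

  H_0: rank C_0 − rank ∂_1 = 9 − 8 = 1, and the invariant factors of ∂_1 are all 1, so H_0 = Z.
  H_1: rank ker ∂_1 − rank ∂_2 = (12 − 8) − 0 = 4, and there is no ∂_2, so H_1 = Z^4.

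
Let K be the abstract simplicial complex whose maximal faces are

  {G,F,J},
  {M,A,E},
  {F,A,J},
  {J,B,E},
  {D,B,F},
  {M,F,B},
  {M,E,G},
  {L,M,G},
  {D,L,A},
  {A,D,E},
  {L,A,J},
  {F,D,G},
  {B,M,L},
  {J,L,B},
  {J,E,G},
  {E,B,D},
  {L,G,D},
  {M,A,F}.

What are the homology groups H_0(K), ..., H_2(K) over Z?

H_0 = Z,  H_1 = Z^2,  H_2 = Z.

Order the vertices as A < B < D < E < F < G < J < L < M. Listing each simplex with vertices in this order, K has dimension 2 with simplices:

  0-simplices (9): A, B, D, E, F, G, J, L, M
  1-simplices (27): AD, AE, AF, AJ, AL, AM, BD, BE, BF, BJ, BL, BM, DE, DF, DG, DL, EG, EJ, EM, FG, FJ, FM, GJ, GL, GM, JL, LM
  2-simplices (18): ADE, ADL, AEM, AFJ, AFM, AJL, BDE, BDF, BEJ, BFM, BJL, BLM, DFG, DGL, EGJ, EGM, FGJ, GLM

so the chain groups are C_0 ≅ Z^9, C_1 ≅ Z^27, C_2 ≅ Z^18.

∂_1: C_1 → C_0 maps an edge to its endpoints' difference, ∂[p,q] = q − p.
As a 9×27 matrix over Z this has rank 8, with invariant factors (1,1,1,1,1,1,1,1).

The boundary map ∂_2: C_2 → C_1 maps a triangle to the signed sum of its edges. For instance
  ∂AEM = EM − AM + AE,
  ∂GLM = LM − GM + GL.
As a 27×18 matrix over Z this has rank 17, with invariant factors (1,1,1,1,1,1,1,1,1,1,1,1,1,1,1,1,1).

Computing H_k = (kernel of ∂_k) / (image of ∂_{k+1}):

  H_0: rank C_0 − rank ∂_1 = 9 − 8 = 1, and the invariant factors of ∂_1 are all 1, so H_0 = Z.
  H_1: rank ker ∂_1 − rank ∂_2 = (27 − 8) − 17 = 2, and the invariant factors of ∂_2 are all 1, so H_1 = Z^2.
  H_2: rank ker ∂_2 − rank ∂_3 = (18 − 17) − 0 = 1, and there is no ∂_3, so H_2 = Z.

As a check, the Euler characteristic is 9 − 27 + 18 = 0, which agrees with 1 − 2 + 1 = 0.
(K is a triangulation of the torus T^2.)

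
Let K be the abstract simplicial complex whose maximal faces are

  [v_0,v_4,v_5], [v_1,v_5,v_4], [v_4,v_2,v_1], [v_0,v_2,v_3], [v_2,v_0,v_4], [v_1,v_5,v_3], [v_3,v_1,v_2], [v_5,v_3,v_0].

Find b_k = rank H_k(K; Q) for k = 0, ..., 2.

Take the total order v_0 < v_1 < v_2 < v_3 < v_4 < v_5 on the vertex set. Then K (dimension 2) consists of the simplices:

  0-simplices (6): [v_0], [v_1], [v_2], [v_3], [v_4], [v_5]
  1-simplices (12): [v_0,v_2], [v_0,v_3], [v_0,v_4], [v_0,v_5], [v_1,v_2], [v_1,v_3], [v_1,v_4], [v_1,v_5], [v_2,v_3], [v_2,v_4], [v_3,v_5], [v_4,v_5]
  2-simplices (8): [v_0,v_2,v_3], [v_0,v_2,v_4], [v_0,v_3,v_5], [v_0,v_4,v_5], [v_1,v_2,v_3], [v_1,v_2,v_4], [v_1,v_3,v_5], [v_1,v_4,v_5]

Hence C_0 ≅ Z^6, C_1 ≅ Z^12, C_2 ≅ Z^8.

The boundary map ∂_1: C_1 → C_0 maps an edge to its endpoints' difference, ∂[p,q] = q − p. For instance
  ∂[v_0,v_4] = [v_4] − [v_0].
As a 6×12 matrix over Z this has rank 5, with invariant factors (1,1,1,1,1).

∂_2: C_2 → C_1 acts by ∂[p,q,r] = [q,r] − [p,r] + [p,q]. For instance
  ∂[v_0,v_2,v_3] = [v_2,v_3] − [v_0,v_3] + [v_0,v_2],
  ∂[v_1,v_3,v_5] = [v_3,v_5] − [v_1,v_5] + [v_1,v_3].
The 12×8 boundary matrix has rank 7 and Smith normal form diag(1,1,1,1,1,1,1).

Computing H_k = (kernel of ∂_k) / (image of ∂_{k+1}):

  H_0: rank C_0 − rank ∂_1 = 6 − 5 = 1, and the invariant factors of ∂_1 are all 1, so H_0 ≅ Z.
  H_1: rank ker ∂_1 − rank ∂_2 = (12 − 5) − 7 = 0, and the invariant factors of ∂_2 are all 1, so H_1 ≅ 0.
  H_2: rank ker ∂_2 − rank ∂_3 = (8 − 7) − 0 = 1, and there is no ∂_3, so H_2 ≅ Z.

Hence the Betti numbers are b_0 = 1, b_1 = 0, b_2 = 1.

b_0 = 1, b_1 = 0, b_2 = 1.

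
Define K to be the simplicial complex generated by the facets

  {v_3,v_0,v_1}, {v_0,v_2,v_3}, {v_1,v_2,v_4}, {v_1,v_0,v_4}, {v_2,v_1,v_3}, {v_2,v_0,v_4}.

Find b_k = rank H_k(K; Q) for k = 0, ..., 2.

Fix the vertex order v_0 < v_1 < v_2 < v_3 < v_4 and write every simplex with vertices in increasing order. Then dim K = 2 and the simplices of K are:

  0-simplices (5): [v_0], [v_1], [v_2], [v_3], [v_4]
  1-simplices (9): [v_0,v_1], [v_0,v_2], [v_0,v_3], [v_0,v_4], [v_1,v_2], [v_1,v_3], [v_1,v_4], [v_2,v_3], [v_2,v_4]
  2-simplices (6): [v_0,v_1,v_3], [v_0,v_1,v_4], [v_0,v_2,v_3], [v_0,v_2,v_4], [v_1,v_2,v_3], [v_1,v_2,v_4]

Hence C_0 ≅ Z^5, C_1 ≅ Z^9, C_2 ≅ Z^6.

∂_1: C_1 → C_0 maps an edge to its endpoints' difference, ∂[p,q] = q − p.
This gives a 5×9 integer matrix of rank 4; reducing to Smith normal form yields diagonal entries (1,1,1,1).

The boundary map ∂_2: C_2 → C_1 maps a triangle to the signed sum of its edges. For instance
  ∂[v_1,v_2,v_3] = [v_2,v_3] − [v_1,v_3] + [v_1,v_2],
  ∂[v_0,v_1,v_3] = [v_1,v_3] − [v_0,v_3] + [v_0,v_1].
The resulting 9×6 matrix has rank 5, and its Smith normal form has invariant factors (1,1,1,1,1).

Computing H_k = (kernel of ∂_k) / (image of ∂_{k+1}):

  H_0: rank C_0 − rank ∂_1 = 5 − 4 = 1, and the invariant factors of ∂_1 are all 1, so H_0 ≅ Z.
  H_1: rank ker ∂_1 − rank ∂_2 = (9 − 4) − 5 = 0, and the invariant factors of ∂_2 are all 1, so H_1 ≅ 0.
  H_2: rank ker ∂_2 − rank ∂_3 = (6 − 5) − 0 = 1, and there is no ∂_3, so H_2 ≅ Z.

(K is a triangulation of the 2-sphere S^2.)

Hence the Betti numbers are b_0 = 1, b_1 = 0, b_2 = 1.

b_0 = 1, b_1 = 0, b_2 = 1.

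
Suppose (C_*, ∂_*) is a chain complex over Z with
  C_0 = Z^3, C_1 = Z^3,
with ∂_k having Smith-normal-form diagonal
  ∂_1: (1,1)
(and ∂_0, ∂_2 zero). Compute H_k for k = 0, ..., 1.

H_0 ≅ Z,  H_1 ≅ Z.

H_0: b_0 = 3 − 0 − 2 = 1; torsion from ∂_1 factors > 1: none. So H_0 ≅ Z.
H_1: b_1 = 3 − 2 − 0 = 1; torsion from ∂_2 factors > 1: none. So H_1 ≅ Z.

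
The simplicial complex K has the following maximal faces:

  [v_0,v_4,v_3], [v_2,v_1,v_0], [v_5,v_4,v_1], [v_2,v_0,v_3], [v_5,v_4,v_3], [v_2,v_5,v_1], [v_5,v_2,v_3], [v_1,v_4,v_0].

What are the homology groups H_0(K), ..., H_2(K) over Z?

Take the total order v_0 < v_1 < v_2 < v_3 < v_4 < v_5 on the vertex set. Then K (dimension 2) consists of the simplices:

  0-simplices (6): [v_0], [v_1], [v_2], [v_3], [v_4], [v_5]
  1-simplices (12): [v_0,v_1], [v_0,v_2], [v_0,v_3], [v_0,v_4], [v_1,v_2], [v_1,v_4], [v_1,v_5], [v_2,v_3], [v_2,v_5], [v_3,v_4], [v_3,v_5], [v_4,v_5]
  2-simplices (8): [v_0,v_1,v_2], [v_0,v_1,v_4], [v_0,v_2,v_3], [v_0,v_3,v_4], [v_1,v_2,v_5], [v_1,v_4,v_5], [v_2,v_3,v_5], [v_3,v_4,v_5]

Hence C_0 ≅ Z^6, C_1 ≅ Z^12, C_2 ≅ Z^8.

Boundary ∂_1: C_1 → C_0 is given by ∂[p,q] = [q] − [p].
The 6×12 boundary matrix has rank 5 and Smith normal form diag(1,1,1,1,1).

Boundary ∂_2: C_2 → C_1 maps a triangle to the signed sum of its edges. For instance
  ∂[v_2,v_3,v_5] = [v_3,v_5] − [v_2,v_5] + [v_2,v_3],
  ∂[v_0,v_3,v_4] = [v_3,v_4] − [v_0,v_4] + [v_0,v_3].
The resulting 12×8 matrix has rank 7, and its Smith normal form has invariant factors (1,1,1,1,1,1,1).

Reading off H_k = ker ∂_k / im ∂_{k+1}:

  H_0: rank C_0 − rank ∂_1 = 6 − 5 = 1, and the invariant factors of ∂_1 are all 1, so H_0 = Z.
  H_1: rank ker ∂_1 − rank ∂_2 = (12 − 5) − 7 = 0, and the invariant factors of ∂_2 are all 1, so H_1 = 0.
  H_2: rank ker ∂_2 − rank ∂_3 = (8 − 7) − 0 = 1, and there is no ∂_3, so H_2 = Z.

As a check, the Euler characteristic is 6 − 12 + 8 = 2, which agrees with 1 − 0 + 1 = 2.

H_0 ≅ Z,  H_1 = 0,  H_2 ≅ Z.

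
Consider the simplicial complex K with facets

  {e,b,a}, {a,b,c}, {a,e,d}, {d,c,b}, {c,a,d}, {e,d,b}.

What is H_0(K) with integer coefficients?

Take the total order a < b < c < d < e on the vertex set. Then K (dimension 2) consists of the simplices:

  0-simplices (5): a, b, c, d, e
  1-simplices (9): ab, ac, ad, ae, bc, bd, be, cd, de
  2-simplices (6): abc, abe, acd, ade, bcd, bde

giving chain groups C_0 ≅ Z^5, C_1 ≅ Z^9, C_2 ≅ Z^6.

∂_1: C_1 → C_0 sends each edge [p,q] (with p < q) to q − p. For instance
  ∂ac = c − a.
The 5×9 boundary matrix has rank 4 and Smith normal form diag(1,1,1,1).

The boundary map ∂_2: C_2 → C_1 acts by ∂[p,q,r] = [q,r] − [p,r] + [p,q]. For instance
  ∂bde = de − be + bd,
  ∂abc = bc − ac + ab.
The resulting 9×6 matrix has rank 5, and its Smith normal form has invariant factors (1,1,1,1,1).

Computing H_k = (kernel of ∂_k) / (image of ∂_{k+1}):

  H_0: rank C_0 − rank ∂_1 = 5 − 4 = 1, and the invariant factors of ∂_1 are all 1, so H_0 = Z.

(K is a triangulation of the 2-sphere S^2.)

H_0 ≅ Z.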